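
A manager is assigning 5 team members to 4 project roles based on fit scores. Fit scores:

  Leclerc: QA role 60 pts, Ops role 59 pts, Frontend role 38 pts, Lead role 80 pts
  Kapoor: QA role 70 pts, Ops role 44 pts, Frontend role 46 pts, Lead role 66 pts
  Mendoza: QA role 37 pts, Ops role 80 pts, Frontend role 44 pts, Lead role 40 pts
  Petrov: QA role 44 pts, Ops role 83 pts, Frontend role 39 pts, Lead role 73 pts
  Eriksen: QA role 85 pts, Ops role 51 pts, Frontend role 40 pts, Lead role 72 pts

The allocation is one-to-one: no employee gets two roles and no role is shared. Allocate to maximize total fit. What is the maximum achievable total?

Optimal: Eriksen→QA role (85 pts), Petrov→Ops role (83 pts), Kapoor→Frontend role (46 pts), Leclerc→Lead role (80 pts) — total 85+83+46+80 = 294 pts.
Row-greedy (each employee in turn takes its best remaining role) gives 269 pts, worse by 25.
Next-best assignment: Eriksen→QA role, Petrov→Ops role, Mendoza→Frontend role, Leclerc→Lead role = 292 pts.
No other one-to-one assignment exceeds 294 pts.

Max total: 294 pts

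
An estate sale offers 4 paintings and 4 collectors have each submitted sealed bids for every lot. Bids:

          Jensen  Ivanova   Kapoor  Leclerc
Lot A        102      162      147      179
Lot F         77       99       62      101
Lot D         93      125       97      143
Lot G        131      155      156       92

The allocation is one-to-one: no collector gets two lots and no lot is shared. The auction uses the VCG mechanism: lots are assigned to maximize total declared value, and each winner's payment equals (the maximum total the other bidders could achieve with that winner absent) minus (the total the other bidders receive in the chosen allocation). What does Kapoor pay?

Kapoor pays $54.

Efficient allocation: Jensen→Lot F ($77), Ivanova→Lot A ($162), Kapoor→Lot G ($156), Leclerc→Lot D ($143); total welfare W = $538.
Kapoor receives Lot G at value $156, so the others get W − 156 = $382.
Without Kapoor: best allocation of the remaining 3 bidders over all 4 lots is Jensen→Lot G ($131), Ivanova→Lot A ($162), Leclerc→Lot D ($143), total $436.
VCG payment = (others' best without Kapoor) − (others' welfare with Kapoor) = 436 − 382 = $54.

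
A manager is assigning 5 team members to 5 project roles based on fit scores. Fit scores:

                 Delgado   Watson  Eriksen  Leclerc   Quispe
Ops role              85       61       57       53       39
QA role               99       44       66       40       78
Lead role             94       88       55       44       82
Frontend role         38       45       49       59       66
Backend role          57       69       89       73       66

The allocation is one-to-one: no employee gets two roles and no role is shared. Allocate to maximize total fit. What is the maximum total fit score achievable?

Optimal: Delgado→Ops role (85 pts), Watson→Lead role (88 pts), Eriksen→Backend role (89 pts), Leclerc→Frontend role (59 pts), Quispe→QA role (78 pts) — total 85+88+89+59+78 = 399 pts.
Row-greedy (each employee in turn takes its best remaining role) gives 374 pts, worse by 25.
Swapping Quispe↔Eriksen (Quispe→Backend role 66 pts, Eriksen→QA role 66 pts) loses 35.

Max total: 399 pts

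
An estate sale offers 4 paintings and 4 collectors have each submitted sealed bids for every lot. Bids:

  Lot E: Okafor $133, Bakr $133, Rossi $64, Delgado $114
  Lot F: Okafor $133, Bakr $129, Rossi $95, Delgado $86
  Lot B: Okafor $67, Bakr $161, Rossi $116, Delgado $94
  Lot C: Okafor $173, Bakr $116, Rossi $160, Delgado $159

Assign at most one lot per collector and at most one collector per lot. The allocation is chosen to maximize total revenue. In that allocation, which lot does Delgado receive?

This is a one-to-one assignment (maximum-weight bipartite matching).
Optimal: Okafor→Lot F ($133), Bakr→Lot B ($161), Rossi→Lot C ($160), Delgado→Lot E ($114) — total 133+161+160+114 = $568.
No other one-to-one assignment exceeds $568.
Delgado's own top lot is Lot C ($159), but forcing Delgado→Lot C and reassigning the rest optimally gives only $548 — worse by 20.

Delgado receives Lot E.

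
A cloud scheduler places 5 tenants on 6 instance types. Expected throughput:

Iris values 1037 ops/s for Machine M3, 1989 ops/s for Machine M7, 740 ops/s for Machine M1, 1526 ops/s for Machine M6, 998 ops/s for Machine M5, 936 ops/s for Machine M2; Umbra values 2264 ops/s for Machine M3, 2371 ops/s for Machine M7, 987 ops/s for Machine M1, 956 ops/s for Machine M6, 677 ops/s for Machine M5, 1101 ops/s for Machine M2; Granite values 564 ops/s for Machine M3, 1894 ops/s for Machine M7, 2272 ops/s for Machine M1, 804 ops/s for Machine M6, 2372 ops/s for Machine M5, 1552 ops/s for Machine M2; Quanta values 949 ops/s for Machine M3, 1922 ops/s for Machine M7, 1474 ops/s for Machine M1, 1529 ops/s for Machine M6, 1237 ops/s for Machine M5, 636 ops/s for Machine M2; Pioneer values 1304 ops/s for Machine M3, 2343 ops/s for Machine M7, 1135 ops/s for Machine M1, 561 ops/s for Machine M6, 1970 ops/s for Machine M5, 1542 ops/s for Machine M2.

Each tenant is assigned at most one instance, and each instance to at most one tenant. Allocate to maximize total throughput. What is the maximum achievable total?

Optimal: Iris→Machine M7 (1989 ops/s), Umbra→Machine M3 (2264 ops/s), Granite→Machine M1 (2272 ops/s), Quanta→Machine M6 (1529 ops/s), Pioneer→Machine M5 (1970 ops/s) — total 1989+2264+2272+1529+1970 = 10024 ops/s.
Max-entry greedy (repeatedly take the single best remaining cell) gives 8851 ops/s, worse by 1173.
Next-best assignment: Iris→Machine M6, Umbra→Machine M3, Granite→Machine M5, Quanta→Machine M1, Pioneer→Machine M7 = 9979 ops/s.

Maximum total: 10024 ops/s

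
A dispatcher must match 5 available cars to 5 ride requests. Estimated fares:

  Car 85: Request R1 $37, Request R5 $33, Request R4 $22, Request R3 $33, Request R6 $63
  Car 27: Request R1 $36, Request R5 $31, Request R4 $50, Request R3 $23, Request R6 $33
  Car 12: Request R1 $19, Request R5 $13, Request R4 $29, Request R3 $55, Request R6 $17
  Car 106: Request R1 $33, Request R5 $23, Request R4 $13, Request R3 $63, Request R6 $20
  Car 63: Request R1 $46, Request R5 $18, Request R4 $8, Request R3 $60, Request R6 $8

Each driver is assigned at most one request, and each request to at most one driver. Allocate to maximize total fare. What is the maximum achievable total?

This is the linear assignment problem.
Optimal: Car 85→Request R6 ($63), Car 27→Request R4 ($50), Car 12→Request R3 ($55), Car 106→Request R5 ($23), Car 63→Request R1 ($46) — total 63+50+55+23+46 = $237.
Column-greedy (each request in turn goes to its best remaining driver) gives $209, worse by 28.
Next-best assignment: Car 85→Request R6, Car 27→Request R4, Car 12→Request R5, Car 106→Request R3, Car 63→Request R1 = $235.

Max total: $237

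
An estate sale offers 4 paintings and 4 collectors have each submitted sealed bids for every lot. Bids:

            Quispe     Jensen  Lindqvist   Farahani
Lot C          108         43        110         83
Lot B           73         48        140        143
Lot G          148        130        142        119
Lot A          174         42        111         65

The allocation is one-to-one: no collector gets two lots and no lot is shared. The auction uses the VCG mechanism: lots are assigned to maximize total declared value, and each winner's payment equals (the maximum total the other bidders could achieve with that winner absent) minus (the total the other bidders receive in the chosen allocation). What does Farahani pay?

Farahani pays $30.

Efficient allocation: Quispe→Lot A ($174), Jensen→Lot G ($130), Lindqvist→Lot C ($110), Farahani→Lot B ($143); total welfare W = $557.
Farahani receives Lot B at value $143, so the others get W − 143 = $414.
Without Farahani: best allocation of the remaining 3 bidders over all 4 lots is Quispe→Lot A ($174), Jensen→Lot G ($130), Lindqvist→Lot B ($140), total $444.
VCG payment = (others' best without Farahani) − (others' welfare with Farahani) = 444 − 414 = $30.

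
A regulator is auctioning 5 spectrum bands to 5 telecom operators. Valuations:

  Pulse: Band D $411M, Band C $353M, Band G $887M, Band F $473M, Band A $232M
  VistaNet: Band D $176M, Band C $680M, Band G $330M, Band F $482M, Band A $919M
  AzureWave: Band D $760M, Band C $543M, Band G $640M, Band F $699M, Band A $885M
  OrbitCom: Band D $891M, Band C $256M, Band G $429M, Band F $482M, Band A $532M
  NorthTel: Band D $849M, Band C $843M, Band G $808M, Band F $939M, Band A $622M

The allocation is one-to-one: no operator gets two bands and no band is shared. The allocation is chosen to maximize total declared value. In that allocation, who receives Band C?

VistaNet receives Band C.

This is a one-to-one assignment (maximum-weight bipartite matching).
Optimal: Pulse→Band G ($887M), VistaNet→Band C ($680M), AzureWave→Band A ($885M), OrbitCom→Band D ($891M), NorthTel→Band F ($939M) — total 887+680+885+891+939 = $4282M.
Column-greedy (each band in turn goes to its best remaining operator) gives $4239M, worse by 43.
No other one-to-one assignment exceeds $4282M.
VistaNet's own top band is Band A ($919M), but forcing VistaNet→Band A and reassigning the rest optimally gives only $4239M — worse by 43.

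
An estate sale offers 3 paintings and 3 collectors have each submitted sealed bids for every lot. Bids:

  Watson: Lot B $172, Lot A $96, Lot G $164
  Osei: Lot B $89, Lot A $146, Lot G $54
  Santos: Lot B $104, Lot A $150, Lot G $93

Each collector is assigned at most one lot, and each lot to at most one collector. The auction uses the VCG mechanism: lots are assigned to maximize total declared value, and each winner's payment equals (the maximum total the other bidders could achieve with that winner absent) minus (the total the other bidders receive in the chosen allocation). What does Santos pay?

Efficient allocation: Watson→Lot G ($164), Osei→Lot A ($146), Santos→Lot B ($104); total welfare W = $414.
Santos receives Lot B at value $104, so the others get W − 104 = $310.
Without Santos: best allocation of the remaining 2 bidders over all 3 lots is Watson→Lot B ($172), Osei→Lot A ($146), total $318.
VCG payment = (others' best without Santos) − (others' welfare with Santos) = 318 − 310 = $8.

Santos pays $8.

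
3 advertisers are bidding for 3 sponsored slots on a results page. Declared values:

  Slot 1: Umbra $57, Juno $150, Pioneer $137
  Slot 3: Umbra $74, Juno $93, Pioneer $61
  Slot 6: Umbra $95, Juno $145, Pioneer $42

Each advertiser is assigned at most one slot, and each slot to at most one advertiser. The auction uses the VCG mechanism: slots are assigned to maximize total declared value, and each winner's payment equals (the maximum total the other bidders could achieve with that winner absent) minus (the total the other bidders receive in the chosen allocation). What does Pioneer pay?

Pioneer pays $26.

Efficient allocation: Umbra→Slot 3 ($74), Juno→Slot 6 ($145), Pioneer→Slot 1 ($137); total welfare W = $356.
Pioneer receives Slot 1 at value $137, so the others get W − 137 = $219.
Without Pioneer: best allocation of the remaining 2 bidders over all 3 slots is Umbra→Slot 6 ($95), Juno→Slot 1 ($150), total $245.
VCG payment = (others' best without Pioneer) − (others' welfare with Pioneer) = 245 − 219 = $26.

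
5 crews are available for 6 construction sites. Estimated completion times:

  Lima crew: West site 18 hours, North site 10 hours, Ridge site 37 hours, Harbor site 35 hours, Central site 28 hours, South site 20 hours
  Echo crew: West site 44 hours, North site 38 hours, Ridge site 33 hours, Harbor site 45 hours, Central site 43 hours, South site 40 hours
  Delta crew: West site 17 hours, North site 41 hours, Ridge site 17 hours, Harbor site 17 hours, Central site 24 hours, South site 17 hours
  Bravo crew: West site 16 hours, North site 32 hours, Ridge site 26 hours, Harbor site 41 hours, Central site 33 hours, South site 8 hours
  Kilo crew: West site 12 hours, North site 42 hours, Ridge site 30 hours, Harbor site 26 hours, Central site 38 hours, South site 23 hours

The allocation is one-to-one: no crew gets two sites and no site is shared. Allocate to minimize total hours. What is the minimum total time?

Optimal: Lima crew→North site (10 hours), Echo crew→Ridge site (33 hours), Delta crew→Harbor site (17 hours), Bravo crew→South site (8 hours), Kilo crew→West site (12 hours) — total 10+33+17+8+12 = 80 hours.
Column-greedy (each site in turn goes to its cheapest remaining crew) gives 123 hours, worse by 43.
Next-best assignment: Lima crew→North site, Echo crew→Ridge site, Delta crew→Central site, Bravo crew→South site, Kilo crew→West site = 87 hours.
Checked against all permutations: 80 hours is optimal.

Minimum total: 80 hours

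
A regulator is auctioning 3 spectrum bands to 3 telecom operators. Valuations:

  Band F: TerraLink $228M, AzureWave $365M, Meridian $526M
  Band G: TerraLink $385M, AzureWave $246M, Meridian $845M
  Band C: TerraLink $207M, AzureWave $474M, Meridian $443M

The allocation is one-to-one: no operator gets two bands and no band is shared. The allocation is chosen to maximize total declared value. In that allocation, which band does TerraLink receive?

TerraLink receives Band F.

Optimal: TerraLink→Band F ($228M), AzureWave→Band C ($474M), Meridian→Band G ($845M) — total 228+474+845 = $1547M.
Row-greedy (each operator in turn takes its best remaining band) gives $1385M, worse by 162.
Next-best assignment: TerraLink→Band C, AzureWave→Band F, Meridian→Band G = $1417M.
TerraLink's own top band is Band G ($385M), but forcing TerraLink→Band G and reassigning the rest optimally gives only $1385M — worse by 162.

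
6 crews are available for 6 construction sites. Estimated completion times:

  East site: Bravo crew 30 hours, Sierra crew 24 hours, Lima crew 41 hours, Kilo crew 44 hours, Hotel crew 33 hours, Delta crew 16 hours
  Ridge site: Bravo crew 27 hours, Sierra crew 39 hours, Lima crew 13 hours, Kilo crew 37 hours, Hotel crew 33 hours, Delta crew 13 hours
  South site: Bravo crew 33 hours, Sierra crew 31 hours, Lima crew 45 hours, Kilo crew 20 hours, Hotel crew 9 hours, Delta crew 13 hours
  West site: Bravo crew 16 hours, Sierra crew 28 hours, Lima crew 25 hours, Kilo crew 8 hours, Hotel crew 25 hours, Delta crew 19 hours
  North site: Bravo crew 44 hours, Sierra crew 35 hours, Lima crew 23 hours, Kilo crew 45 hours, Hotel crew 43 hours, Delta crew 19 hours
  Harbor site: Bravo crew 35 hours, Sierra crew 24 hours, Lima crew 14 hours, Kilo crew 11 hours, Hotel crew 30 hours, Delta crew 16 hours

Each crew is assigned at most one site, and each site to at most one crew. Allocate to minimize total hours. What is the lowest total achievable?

Optimal: Bravo crew→West site (16 hours), Sierra crew→East site (24 hours), Lima crew→Ridge site (13 hours), Kilo crew→Harbor site (11 hours), Hotel crew→South site (9 hours), Delta crew→North site (19 hours) — total 16+24+13+11+9+19 = 92 hours.
Column-greedy (each site in turn goes to its cheapest remaining crew) gives 116 hours, worse by 24.
No other one-to-one assignment undercuts 92 hours.

Minimum total: 92 hours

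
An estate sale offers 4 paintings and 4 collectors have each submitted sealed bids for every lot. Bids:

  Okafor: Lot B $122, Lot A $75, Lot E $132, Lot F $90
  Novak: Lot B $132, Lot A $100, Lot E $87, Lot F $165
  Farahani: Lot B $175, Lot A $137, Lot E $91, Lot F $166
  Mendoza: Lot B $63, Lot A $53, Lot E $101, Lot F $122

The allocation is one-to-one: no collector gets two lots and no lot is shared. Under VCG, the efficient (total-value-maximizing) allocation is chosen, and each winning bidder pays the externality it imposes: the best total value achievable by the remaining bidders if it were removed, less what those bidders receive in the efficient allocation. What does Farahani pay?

Farahani pays $34.

Efficient allocation: Okafor→Lot E ($132), Novak→Lot A ($100), Farahani→Lot B ($175), Mendoza→Lot F ($122); total welfare W = $529.
Farahani receives Lot B at value $175, so the others get W − 175 = $354.
Without Farahani: best allocation of the remaining 3 bidders over all 4 lots is Okafor→Lot B ($122), Novak→Lot F ($165), Mendoza→Lot E ($101), total $388.
VCG payment = (others' best without Farahani) − (others' welfare with Farahani) = 388 − 354 = $34.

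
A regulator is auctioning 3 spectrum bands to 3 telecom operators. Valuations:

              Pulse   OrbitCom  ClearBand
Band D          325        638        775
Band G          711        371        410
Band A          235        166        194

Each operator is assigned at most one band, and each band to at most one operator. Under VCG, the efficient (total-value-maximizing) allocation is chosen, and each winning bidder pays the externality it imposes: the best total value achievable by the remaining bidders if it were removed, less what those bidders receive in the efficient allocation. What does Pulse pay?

Pulse pays $205M.

Efficient allocation: Pulse→Band G ($711M), OrbitCom→Band A ($166M), ClearBand→Band D ($775M); total welfare W = $1652M.
Pulse receives Band G at value $711M, so the others get W − 711 = $941M.
Without Pulse: best allocation of the remaining 2 bidders over all 3 bands is OrbitCom→Band G ($371M), ClearBand→Band D ($775M), total $1146M.
VCG payment = (others' best without Pulse) − (others' welfare with Pulse) = 1146 − 941 = $205M.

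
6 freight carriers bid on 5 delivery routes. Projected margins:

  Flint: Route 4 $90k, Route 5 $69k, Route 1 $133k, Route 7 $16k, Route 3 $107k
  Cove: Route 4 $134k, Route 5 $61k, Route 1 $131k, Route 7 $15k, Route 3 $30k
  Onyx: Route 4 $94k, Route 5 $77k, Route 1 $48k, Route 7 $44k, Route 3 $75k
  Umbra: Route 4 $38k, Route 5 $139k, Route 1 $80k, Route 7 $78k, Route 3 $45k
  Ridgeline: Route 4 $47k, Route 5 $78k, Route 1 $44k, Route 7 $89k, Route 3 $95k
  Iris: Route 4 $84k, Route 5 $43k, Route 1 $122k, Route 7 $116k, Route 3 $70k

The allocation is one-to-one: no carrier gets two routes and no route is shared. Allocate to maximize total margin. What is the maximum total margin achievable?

Maximum total: $617k

This is a one-to-one assignment (maximum-weight bipartite matching).
Optimal: Cove→Route 4 ($134k), Umbra→Route 5 ($139k), Flint→Route 1 ($133k), Iris→Route 7 ($116k), Ridgeline→Route 3 ($95k) — total 134+139+133+116+95 = $617k.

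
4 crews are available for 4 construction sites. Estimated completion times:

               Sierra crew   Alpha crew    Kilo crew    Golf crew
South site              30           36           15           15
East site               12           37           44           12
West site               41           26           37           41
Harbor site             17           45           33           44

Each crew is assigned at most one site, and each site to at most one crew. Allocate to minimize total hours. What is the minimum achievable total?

Min total: 70 hours

Optimal: Sierra crew→Harbor site (17 hours), Alpha crew→West site (26 hours), Kilo crew→South site (15 hours), Golf crew→East site (12 hours) — total 17+26+15+12 = 70 hours.
Row-greedy (each crew in turn takes its cheapest remaining site) gives 97 hours, worse by 27.
Swapping Golf crew↔Kilo crew (Golf crew→South site 15 hours, Kilo crew→East site 44 hours) adds 32.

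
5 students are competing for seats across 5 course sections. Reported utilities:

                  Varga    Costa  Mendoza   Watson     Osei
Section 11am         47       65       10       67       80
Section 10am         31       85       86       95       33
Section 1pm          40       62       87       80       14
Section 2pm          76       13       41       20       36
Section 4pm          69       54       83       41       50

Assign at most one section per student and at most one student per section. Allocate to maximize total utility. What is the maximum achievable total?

Optimal: Varga→Section 2pm (76 points), Costa→Section 10am (85 points), Mendoza→Section 4pm (83 points), Watson→Section 1pm (80 points), Osei→Section 11am (80 points) — total 76+85+83+80+80 = 404 points.
Row-greedy (each student in turn takes its best remaining section) gives 365 points, worse by 39.
Checked against all permutations: 404 points is optimal.

Max total: 404 points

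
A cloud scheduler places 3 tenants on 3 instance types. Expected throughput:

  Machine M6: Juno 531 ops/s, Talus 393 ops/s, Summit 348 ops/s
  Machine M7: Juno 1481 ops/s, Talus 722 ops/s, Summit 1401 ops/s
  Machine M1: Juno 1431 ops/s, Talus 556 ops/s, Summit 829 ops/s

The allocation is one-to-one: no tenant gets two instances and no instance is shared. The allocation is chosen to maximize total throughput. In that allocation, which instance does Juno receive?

Juno receives Machine M1.

This is a one-to-one assignment (maximum-weight bipartite matching).
Optimal: Juno→Machine M1 (1431 ops/s), Talus→Machine M6 (393 ops/s), Summit→Machine M7 (1401 ops/s) — total 1431+393+1401 = 3225 ops/s.
Row-greedy (each tenant in turn takes its best remaining instance) gives 2385 ops/s, worse by 840.
Next-best assignment: Juno→Machine M7, Talus→Machine M6, Summit→Machine M1 = 2703 ops/s.
Juno's own top instance is Machine M7 (1481 ops/s), but forcing Juno→Machine M7 and reassigning the rest optimally gives only 2703 ops/s — worse by 522.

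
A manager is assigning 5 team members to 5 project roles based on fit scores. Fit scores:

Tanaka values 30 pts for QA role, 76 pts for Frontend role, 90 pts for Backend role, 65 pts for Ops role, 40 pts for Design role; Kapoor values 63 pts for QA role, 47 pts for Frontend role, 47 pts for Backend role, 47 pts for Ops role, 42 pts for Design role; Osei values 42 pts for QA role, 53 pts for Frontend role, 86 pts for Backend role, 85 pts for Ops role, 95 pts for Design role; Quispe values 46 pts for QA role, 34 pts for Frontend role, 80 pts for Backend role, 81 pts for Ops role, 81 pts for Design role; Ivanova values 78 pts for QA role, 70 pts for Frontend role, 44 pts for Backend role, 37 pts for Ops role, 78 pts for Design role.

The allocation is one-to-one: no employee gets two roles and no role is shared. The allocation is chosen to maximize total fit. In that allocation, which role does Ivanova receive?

This is the linear assignment problem.
Optimal: Tanaka→Backend role (90 pts), Kapoor→QA role (63 pts), Osei→Design role (95 pts), Quispe→Ops role (81 pts), Ivanova→Frontend role (70 pts) — total 90+63+95+81+70 = 399 pts.
Max-entry greedy (repeatedly take the single best remaining cell) gives 391 pts, worse by 8.
Ivanova's own top role is QA role (78 pts), but forcing Ivanova→QA role and reassigning the rest optimally gives only 391 pts — worse by 8.

Ivanova receives Frontend role.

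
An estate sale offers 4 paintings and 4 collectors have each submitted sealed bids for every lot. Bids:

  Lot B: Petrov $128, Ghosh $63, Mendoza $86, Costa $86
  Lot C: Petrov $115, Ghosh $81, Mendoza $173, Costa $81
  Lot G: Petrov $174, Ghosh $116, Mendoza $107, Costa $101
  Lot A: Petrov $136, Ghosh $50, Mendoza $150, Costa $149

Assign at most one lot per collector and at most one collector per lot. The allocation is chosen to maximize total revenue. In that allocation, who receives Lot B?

Optimal: Petrov→Lot B ($128), Ghosh→Lot G ($116), Mendoza→Lot C ($173), Costa→Lot A ($149) — total 128+116+173+149 = $566.
Next-best assignment: Petrov→Lot G, Ghosh→Lot B, Mendoza→Lot C, Costa→Lot A = $559.
Petrov's own top lot is Lot G ($174), but forcing Petrov→Lot G and reassigning the rest optimally gives only $559 — worse by 7.

Petrov receives Lot B.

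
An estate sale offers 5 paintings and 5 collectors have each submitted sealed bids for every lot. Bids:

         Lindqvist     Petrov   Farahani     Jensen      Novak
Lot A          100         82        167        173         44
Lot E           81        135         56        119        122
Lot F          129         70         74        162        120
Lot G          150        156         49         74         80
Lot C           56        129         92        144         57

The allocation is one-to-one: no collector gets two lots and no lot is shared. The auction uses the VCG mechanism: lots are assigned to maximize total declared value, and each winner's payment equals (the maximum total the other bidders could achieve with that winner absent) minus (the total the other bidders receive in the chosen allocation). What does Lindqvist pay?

Efficient allocation: Lindqvist→Lot G ($150), Petrov→Lot C ($129), Farahani→Lot A ($167), Jensen→Lot F ($162), Novak→Lot E ($122); total welfare W = $730.
Lindqvist receives Lot G at value $150, so the others get W − 150 = $580.
Without Lindqvist: best allocation of the remaining 4 bidders over all 5 lots is Petrov→Lot G ($156), Farahani→Lot A ($167), Jensen→Lot F ($162), Novak→Lot E ($122), total $607.
VCG payment = (others' best without Lindqvist) − (others' welfare with Lindqvist) = 607 − 580 = $27.

Lindqvist pays $27.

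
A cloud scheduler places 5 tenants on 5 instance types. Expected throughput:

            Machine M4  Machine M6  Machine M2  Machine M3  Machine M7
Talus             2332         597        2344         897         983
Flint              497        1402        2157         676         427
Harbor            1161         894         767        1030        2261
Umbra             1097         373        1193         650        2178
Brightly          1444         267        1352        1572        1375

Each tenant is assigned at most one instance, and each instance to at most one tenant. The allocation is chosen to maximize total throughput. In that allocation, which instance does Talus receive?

Talus receives Machine M4.

This is a one-to-one assignment (maximum-weight bipartite matching).
Optimal: Talus→Machine M4 (2332 ops/s), Flint→Machine M2 (2157 ops/s), Harbor→Machine M6 (894 ops/s), Umbra→Machine M7 (2178 ops/s), Brightly→Machine M3 (1572 ops/s) — total 2332+2157+894+2178+1572 = 9133 ops/s.
Max-entry greedy (repeatedly take the single best remaining cell) gives 8676 ops/s, worse by 457.
Talus's own top instance is Machine M2 (2344 ops/s), but forcing Talus→Machine M2 and reassigning the rest optimally gives only 8676 ops/s — worse by 457.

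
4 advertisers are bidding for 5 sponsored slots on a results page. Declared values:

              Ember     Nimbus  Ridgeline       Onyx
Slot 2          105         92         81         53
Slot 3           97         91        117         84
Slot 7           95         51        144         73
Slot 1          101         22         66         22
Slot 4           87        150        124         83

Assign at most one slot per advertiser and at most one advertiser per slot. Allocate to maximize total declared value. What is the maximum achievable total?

Optimal: Ember→Slot 2 ($105), Nimbus→Slot 4 ($150), Ridgeline→Slot 7 ($144), Onyx→Slot 3 ($84) — total 105+150+144+84 = $483.
Column-greedy (each slot in turn goes to its best remaining advertiser) gives $317, worse by 166.
Every other assignment is strictly worse.

Max total: $483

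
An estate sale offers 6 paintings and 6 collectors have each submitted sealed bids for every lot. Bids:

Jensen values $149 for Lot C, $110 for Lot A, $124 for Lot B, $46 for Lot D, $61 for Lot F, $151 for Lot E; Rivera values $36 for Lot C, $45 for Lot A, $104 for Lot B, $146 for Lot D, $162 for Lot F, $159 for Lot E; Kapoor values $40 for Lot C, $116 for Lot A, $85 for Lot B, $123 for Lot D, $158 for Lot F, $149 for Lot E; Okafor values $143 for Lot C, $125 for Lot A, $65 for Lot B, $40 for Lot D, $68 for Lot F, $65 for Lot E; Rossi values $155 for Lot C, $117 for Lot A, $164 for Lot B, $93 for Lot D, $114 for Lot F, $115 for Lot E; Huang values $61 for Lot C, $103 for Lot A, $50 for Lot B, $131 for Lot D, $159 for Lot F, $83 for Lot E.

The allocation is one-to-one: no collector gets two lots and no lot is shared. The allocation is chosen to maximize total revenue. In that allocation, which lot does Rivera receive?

Rivera receives Lot D.

Optimal: Jensen→Lot C ($149), Rivera→Lot D ($146), Kapoor→Lot E ($149), Okafor→Lot A ($125), Rossi→Lot B ($164), Huang→Lot F ($159) — total 149+146+149+125+164+159 = $892.
Column-greedy (each lot in turn goes to its best remaining collector) gives $858, worse by 34.
Rivera's own top lot is Lot F ($162), but forcing Rivera→Lot F and reassigning the rest optimally gives only $880 — worse by 12.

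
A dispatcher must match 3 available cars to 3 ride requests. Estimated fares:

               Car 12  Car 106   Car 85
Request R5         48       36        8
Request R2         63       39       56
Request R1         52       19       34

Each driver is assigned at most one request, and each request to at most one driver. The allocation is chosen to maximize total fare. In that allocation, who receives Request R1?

Optimal: Car 12→Request R1 ($52), Car 106→Request R5 ($36), Car 85→Request R2 ($56) — total 52+36+56 = $144.
Next-best assignment: Car 12→Request R2, Car 106→Request R5, Car 85→Request R1 = $133.
Car 12's own top request is Request R2 ($63), but forcing Car 12→Request R2 and reassigning the rest optimally gives only $133 — worse by 11.

Car 12 receives Request R1.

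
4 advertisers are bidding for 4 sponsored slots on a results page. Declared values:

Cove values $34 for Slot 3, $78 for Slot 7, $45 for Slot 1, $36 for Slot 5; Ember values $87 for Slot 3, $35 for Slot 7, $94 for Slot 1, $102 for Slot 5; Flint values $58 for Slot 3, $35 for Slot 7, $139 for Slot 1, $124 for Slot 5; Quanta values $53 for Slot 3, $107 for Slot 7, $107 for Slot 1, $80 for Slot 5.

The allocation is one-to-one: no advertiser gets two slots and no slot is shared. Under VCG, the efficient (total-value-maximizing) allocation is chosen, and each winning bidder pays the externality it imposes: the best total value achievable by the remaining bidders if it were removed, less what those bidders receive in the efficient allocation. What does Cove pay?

Cove pays $30.

Efficient allocation: Cove→Slot 7 ($78), Ember→Slot 3 ($87), Flint→Slot 5 ($124), Quanta→Slot 1 ($107); total welfare W = $396.
Cove receives Slot 7 at value $78, so the others get W − 78 = $318.
Without Cove: best allocation of the remaining 3 bidders over all 4 slots is Ember→Slot 5 ($102), Flint→Slot 1 ($139), Quanta→Slot 7 ($107), total $348.
VCG payment = (others' best without Cove) − (others' welfare with Cove) = 348 − 318 = $30.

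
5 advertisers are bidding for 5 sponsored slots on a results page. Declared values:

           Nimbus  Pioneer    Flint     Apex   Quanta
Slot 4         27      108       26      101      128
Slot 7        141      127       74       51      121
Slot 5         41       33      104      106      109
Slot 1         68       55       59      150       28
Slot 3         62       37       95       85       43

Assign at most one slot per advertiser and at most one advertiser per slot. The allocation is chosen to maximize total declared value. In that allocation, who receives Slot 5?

Quanta receives Slot 5.

Optimal: Nimbus→Slot 7 ($141), Pioneer→Slot 4 ($108), Flint→Slot 3 ($95), Apex→Slot 1 ($150), Quanta→Slot 5 ($109) — total 141+108+95+150+109 = $603.
Row-greedy (each advertiser in turn takes its best remaining slot) gives $546, worse by 57.
Swapping Quanta↔Apex (Quanta→Slot 1 $28, Apex→Slot 5 $106) loses 125.
Checked against all permutations: $603 is optimal.
Quanta's own top slot is Slot 4 ($128), but forcing Quanta→Slot 4 and reassigning the rest optimally gives only $571 — worse by 32.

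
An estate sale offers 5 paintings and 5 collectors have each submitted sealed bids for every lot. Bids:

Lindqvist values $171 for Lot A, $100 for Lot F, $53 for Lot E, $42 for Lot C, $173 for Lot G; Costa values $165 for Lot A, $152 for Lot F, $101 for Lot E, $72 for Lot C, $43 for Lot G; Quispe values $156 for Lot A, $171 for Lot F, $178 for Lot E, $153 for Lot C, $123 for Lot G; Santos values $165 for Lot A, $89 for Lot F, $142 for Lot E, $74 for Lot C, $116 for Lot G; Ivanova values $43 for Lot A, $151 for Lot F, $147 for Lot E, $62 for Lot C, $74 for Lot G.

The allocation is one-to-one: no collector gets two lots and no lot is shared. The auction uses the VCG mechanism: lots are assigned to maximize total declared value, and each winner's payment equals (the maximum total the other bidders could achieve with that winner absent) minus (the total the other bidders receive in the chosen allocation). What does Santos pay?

Santos pays $42.

Efficient allocation: Lindqvist→Lot G ($173), Costa→Lot F ($152), Quispe→Lot C ($153), Santos→Lot A ($165), Ivanova→Lot E ($147); total welfare W = $790.
Santos receives Lot A at value $165, so the others get W − 165 = $625.
Without Santos: best allocation of the remaining 4 bidders over all 5 lots is Lindqvist→Lot G ($173), Costa→Lot A ($165), Quispe→Lot E ($178), Ivanova→Lot F ($151), total $667.
VCG payment = (others' best without Santos) − (others' welfare with Santos) = 667 − 625 = $42.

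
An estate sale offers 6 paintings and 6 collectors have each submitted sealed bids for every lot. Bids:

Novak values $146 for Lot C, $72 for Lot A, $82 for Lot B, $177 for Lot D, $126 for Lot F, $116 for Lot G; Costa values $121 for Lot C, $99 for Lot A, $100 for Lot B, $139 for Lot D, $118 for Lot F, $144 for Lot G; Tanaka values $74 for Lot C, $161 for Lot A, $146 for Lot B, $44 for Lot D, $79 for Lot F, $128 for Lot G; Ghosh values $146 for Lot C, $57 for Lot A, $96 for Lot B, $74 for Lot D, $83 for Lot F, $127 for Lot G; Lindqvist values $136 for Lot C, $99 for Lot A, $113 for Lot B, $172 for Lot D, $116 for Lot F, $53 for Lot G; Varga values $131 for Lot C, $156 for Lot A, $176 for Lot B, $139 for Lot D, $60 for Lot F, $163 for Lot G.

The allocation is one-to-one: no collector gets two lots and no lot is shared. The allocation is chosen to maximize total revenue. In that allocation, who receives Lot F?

Treat this as an assignment problem: match each collector to one lot.
Optimal: Novak→Lot F ($126), Costa→Lot G ($144), Tanaka→Lot A ($161), Ghosh→Lot C ($146), Lindqvist→Lot D ($172), Varga→Lot B ($176) — total 126+144+161+146+172+176 = $925.
Row-greedy (each collector in turn takes its best remaining lot) gives $920, worse by 5.
Swapping Lindqvist↔Novak (Lindqvist→Lot F $116, Novak→Lot D $177) loses 5.
Novak's own top lot is Lot D ($177), but forcing Novak→Lot D and reassigning the rest optimally gives only $920 — worse by 5.

Novak receives Lot F.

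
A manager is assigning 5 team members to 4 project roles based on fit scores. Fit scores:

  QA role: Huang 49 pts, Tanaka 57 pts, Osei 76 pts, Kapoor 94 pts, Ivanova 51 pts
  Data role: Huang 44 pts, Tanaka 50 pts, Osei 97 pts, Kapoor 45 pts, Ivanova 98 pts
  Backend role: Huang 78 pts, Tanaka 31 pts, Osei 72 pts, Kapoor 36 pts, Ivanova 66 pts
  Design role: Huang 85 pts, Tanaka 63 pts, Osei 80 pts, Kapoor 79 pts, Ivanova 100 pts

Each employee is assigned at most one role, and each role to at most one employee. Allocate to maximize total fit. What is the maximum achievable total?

Maximum total: 369 pts

Optimal: Kapoor→QA role (94 pts), Osei→Data role (97 pts), Huang→Backend role (78 pts), Ivanova→Design role (100 pts) — total 94+97+78+100 = 369 pts.
Column-greedy (each role in turn goes to its best remaining employee) gives 350 pts, worse by 19.
Every other assignment is strictly worse.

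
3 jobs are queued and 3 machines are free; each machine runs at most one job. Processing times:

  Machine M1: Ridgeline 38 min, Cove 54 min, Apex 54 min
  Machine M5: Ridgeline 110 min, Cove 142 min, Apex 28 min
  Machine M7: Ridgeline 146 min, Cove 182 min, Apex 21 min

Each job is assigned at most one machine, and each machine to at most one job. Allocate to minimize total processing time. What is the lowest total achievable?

This is a one-to-one assignment (minimum-cost bipartite matching).
Optimal: Ridgeline→Machine M5 (110 min), Cove→Machine M1 (54 min), Apex→Machine M7 (21 min) — total 110+54+21 = 185 min.
Column-greedy (each machine in turn goes to its cheapest remaining job) gives 248 min, worse by 63.
Swapping Cove↔Apex (Cove→Machine M7 182 min, Apex→Machine M1 54 min) adds 161.

Min total: 185 min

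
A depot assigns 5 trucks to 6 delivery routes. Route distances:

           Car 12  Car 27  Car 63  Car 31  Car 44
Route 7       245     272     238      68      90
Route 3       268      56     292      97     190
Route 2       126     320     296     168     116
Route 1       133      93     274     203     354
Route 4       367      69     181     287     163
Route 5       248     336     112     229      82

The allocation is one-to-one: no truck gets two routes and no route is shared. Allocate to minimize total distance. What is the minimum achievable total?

Min total: 485 km

Optimal: Car 12→Route 1 (133 km), Car 27→Route 3 (56 km), Car 63→Route 5 (112 km), Car 31→Route 7 (68 km), Car 44→Route 2 (116 km) — total 133+56+112+68+116 = 485 km.
Column-greedy (each route in turn goes to its cheapest remaining truck) gives 554 km, worse by 69.
Next-best assignment: Car 12→Route 2, Car 27→Route 4, Car 63→Route 5, Car 31→Route 3, Car 44→Route 7 = 494 km.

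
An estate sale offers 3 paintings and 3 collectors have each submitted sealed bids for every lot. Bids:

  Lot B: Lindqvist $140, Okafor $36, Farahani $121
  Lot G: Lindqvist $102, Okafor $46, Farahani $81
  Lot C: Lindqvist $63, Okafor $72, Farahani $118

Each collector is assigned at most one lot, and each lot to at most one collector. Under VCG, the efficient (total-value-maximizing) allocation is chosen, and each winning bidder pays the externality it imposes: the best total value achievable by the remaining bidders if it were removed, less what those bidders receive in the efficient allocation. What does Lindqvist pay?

Efficient allocation: Lindqvist→Lot B ($140), Okafor→Lot G ($46), Farahani→Lot C ($118); total welfare W = $304.
Lindqvist receives Lot B at value $140, so the others get W − 140 = $164.
Without Lindqvist: best allocation of the remaining 2 bidders over all 3 lots is Okafor→Lot C ($72), Farahani→Lot B ($121), total $193.
VCG payment = (others' best without Lindqvist) − (others' welfare with Lindqvist) = 193 − 164 = $29.

Lindqvist pays $29.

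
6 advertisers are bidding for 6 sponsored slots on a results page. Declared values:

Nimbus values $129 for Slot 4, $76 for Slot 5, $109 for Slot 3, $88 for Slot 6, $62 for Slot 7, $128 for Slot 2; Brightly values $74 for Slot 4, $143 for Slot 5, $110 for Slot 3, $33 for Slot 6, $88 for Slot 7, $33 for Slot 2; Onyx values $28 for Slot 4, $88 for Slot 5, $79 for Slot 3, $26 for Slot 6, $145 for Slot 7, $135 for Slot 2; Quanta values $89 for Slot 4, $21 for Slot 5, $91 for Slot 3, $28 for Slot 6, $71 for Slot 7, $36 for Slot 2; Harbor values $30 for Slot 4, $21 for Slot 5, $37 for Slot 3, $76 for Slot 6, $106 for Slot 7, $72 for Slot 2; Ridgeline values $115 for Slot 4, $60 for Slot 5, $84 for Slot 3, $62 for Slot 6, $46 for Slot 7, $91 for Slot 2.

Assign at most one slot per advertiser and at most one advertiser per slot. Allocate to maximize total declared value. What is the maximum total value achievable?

Maximum total: $698

This is a one-to-one assignment (maximum-weight bipartite matching).
Optimal: Nimbus→Slot 2 ($128), Brightly→Slot 5 ($143), Onyx→Slot 7 ($145), Quanta→Slot 3 ($91), Harbor→Slot 6 ($76), Ridgeline→Slot 4 ($115) — total 128+143+145+91+76+115 = $698.
Max-entry greedy (repeatedly take the single best remaining cell) gives $675, worse by 23.
Next-best assignment: Nimbus→Slot 6, Brightly→Slot 5, Onyx→Slot 2, Quanta→Slot 3, Harbor→Slot 7, Ridgeline→Slot 4 = $678.
Swapping Brightly↔Quanta (Brightly→Slot 3 $110, Quanta→Slot 5 $21) loses 103.
Every other assignment is strictly worse.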